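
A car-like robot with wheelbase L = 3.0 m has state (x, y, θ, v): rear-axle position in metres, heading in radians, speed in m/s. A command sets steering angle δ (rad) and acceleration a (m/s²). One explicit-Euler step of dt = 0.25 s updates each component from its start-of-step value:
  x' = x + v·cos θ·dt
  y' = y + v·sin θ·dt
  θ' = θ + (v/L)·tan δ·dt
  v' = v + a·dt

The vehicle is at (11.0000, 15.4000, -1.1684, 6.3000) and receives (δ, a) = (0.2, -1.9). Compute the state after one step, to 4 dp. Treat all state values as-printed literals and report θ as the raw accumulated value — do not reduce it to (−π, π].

(11.6168, 13.9508, -1.0620, 5.8250)

x' = 11.0000 + 6.3000·cos(-1.1684)·0.25 = 11.6168
y' = 15.4000 + 6.3000·sin(-1.1684)·0.25 = 13.9508
θ' = -1.1684 + (6.3000/3.0)·tan(0.2)·0.25 = -1.0620
v' = 6.3000 − 1.9000·0.25 = 5.8250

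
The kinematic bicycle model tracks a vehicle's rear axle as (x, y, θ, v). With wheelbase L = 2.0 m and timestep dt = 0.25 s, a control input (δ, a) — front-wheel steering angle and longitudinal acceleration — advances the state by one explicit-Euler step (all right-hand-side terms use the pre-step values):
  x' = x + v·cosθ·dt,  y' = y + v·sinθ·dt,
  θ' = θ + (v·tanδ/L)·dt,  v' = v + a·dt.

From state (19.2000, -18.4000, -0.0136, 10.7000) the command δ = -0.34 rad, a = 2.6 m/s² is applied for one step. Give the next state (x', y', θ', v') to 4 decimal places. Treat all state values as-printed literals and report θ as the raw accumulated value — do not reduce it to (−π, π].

(21.8748, -18.4364, -0.4867, 11.3500)

x' = 19.2000 + 10.7000·cos(-0.0136)·0.25 = 21.8748
y' = -18.4000 + 10.7000·sin(-0.0136)·0.25 = -18.4364
θ' = -0.0136 + (10.7000/2.0)·tan(-0.34)·0.25 = -0.4867
v' = 10.7000 + 2.6000·0.25 = 11.3500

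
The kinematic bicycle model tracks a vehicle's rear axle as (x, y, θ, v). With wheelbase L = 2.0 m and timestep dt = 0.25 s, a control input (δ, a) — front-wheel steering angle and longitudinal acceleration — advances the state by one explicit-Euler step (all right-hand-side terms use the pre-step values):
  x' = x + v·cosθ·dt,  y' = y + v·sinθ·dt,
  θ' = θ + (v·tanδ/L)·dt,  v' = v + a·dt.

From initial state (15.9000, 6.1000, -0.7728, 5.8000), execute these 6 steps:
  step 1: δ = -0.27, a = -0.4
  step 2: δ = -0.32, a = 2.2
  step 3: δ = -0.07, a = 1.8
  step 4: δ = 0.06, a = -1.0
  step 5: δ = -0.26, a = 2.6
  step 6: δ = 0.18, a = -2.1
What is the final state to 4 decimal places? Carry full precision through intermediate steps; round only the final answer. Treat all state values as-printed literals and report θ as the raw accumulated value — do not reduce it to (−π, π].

after step 1 (δ=-0.27, a=-0.4): (16.938140, 5.087693, -0.973450, 5.700000)
after step 2 (δ=-0.32, a=2.2): (17.739632, 3.909459, -1.209565, 6.250000)
after step 3 (δ=-0.07, a=1.8): (18.291861, 2.447799, -1.264342, 6.700000)
after step 4 (δ=0.06, a=-1.0): (18.797176, 0.850839, -1.214031, 6.450000)
after step 5 (δ=-0.26, a=2.6): (19.360334, -0.660124, -1.428511, 7.100000)
after step 6 (δ=0.18, a=-2.1): (19.612039, -2.417187, -1.267013, 6.575000)

(19.6120, -2.4172, -1.2670, 6.5750)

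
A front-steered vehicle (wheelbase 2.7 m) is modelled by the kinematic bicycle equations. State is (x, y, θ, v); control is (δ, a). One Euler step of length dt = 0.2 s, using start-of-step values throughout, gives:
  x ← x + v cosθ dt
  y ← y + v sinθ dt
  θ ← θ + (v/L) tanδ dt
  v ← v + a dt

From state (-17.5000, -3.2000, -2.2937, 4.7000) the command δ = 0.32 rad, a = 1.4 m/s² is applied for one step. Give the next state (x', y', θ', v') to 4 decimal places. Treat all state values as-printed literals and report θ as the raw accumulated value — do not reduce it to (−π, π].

(-18.1219, -3.9049, -2.1783, 4.9800)

x' = -17.5000 + 4.7000·cos(-2.2937)·0.2 = -18.1219
y' = -3.2000 + 4.7000·sin(-2.2937)·0.2 = -3.9049
θ' = -2.2937 + (4.7000/2.7)·tan(0.32)·0.2 = -2.1783
v' = 4.7000 + 1.4000·0.2 = 4.9800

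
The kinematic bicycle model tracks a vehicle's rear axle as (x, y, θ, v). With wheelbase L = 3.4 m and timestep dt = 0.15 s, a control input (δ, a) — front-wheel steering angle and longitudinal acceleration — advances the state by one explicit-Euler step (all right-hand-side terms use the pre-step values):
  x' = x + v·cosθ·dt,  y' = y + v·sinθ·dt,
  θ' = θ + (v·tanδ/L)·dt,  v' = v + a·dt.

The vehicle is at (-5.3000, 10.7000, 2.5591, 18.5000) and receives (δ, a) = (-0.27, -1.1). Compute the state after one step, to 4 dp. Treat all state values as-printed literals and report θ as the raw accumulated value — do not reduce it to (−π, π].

x' = -5.3000 + 18.5000·cos(2.5591)·0.15 = -7.6174
y' = 10.7000 + 18.5000·sin(2.5591)·0.15 = 12.2265
θ' = 2.5591 + (18.5000/3.4)·tan(-0.27)·0.15 = 2.3332
v' = 18.5000 − 1.1000·0.15 = 18.3350

(-7.6174, 12.2265, 2.3332, 18.3350)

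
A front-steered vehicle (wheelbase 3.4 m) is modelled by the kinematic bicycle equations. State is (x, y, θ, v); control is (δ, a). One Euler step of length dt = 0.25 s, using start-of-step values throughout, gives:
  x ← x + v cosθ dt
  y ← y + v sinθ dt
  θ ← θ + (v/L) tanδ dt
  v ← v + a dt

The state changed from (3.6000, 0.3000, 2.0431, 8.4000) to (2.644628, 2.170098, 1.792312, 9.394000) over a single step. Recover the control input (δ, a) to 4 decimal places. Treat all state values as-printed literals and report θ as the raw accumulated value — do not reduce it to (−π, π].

δ = -0.3857, a = 3.9760

a = (v'−v)/dt = (0.994000)/0.25 = 3.9760
Δθ = θ'−θ = -0.250788;  (v·dt/L) = 8.4000·0.25/3.4 = 0.617647
tan δ = Δθ·L/(v·dt) = -0.406038  →  δ = -0.3857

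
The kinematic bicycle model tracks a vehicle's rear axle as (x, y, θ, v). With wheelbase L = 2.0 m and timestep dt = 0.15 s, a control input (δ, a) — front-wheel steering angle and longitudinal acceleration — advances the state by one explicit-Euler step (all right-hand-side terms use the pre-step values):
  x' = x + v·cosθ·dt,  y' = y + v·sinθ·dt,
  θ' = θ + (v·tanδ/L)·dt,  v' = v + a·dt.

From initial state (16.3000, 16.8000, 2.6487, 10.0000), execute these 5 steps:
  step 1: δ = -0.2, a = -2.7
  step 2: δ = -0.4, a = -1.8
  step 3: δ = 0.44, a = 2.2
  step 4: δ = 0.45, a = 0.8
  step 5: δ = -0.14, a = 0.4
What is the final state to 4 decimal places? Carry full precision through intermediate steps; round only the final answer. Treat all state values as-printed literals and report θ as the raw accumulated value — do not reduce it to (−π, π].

after step 1 (δ=-0.2, a=-2.7): (14.978548, 17.509764, 2.496667, 9.595000)
after step 2 (δ=-0.4, a=-1.8): (13.828379, 18.374953, 2.192415, 9.325000)
after step 3 (δ=0.44, a=2.2): (13.013815, 19.512049, 2.521667, 9.655000)
after step 4 (δ=0.45, a=0.8): (11.835053, 20.353445, 2.871459, 9.775000)
after step 5 (δ=-0.14, a=0.4): (10.421976, 20.744729, 2.768146, 9.835000)

(10.4220, 20.7447, 2.7681, 9.8350)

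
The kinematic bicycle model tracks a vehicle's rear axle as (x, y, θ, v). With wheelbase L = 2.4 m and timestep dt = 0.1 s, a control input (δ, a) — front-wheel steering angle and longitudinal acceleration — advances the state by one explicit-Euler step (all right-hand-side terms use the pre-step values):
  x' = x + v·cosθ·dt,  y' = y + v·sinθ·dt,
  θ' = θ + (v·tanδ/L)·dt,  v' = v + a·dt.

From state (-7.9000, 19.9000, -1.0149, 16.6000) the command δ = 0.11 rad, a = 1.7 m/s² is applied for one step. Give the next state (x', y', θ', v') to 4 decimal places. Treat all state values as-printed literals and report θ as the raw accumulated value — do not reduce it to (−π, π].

(-7.0240, 18.4899, -0.9385, 16.7700)

x' = -7.9000 + 16.6000·cos(-1.0149)·0.1 = -7.0240
y' = 19.9000 + 16.6000·sin(-1.0149)·0.1 = 18.4899
θ' = -1.0149 + (16.6000/2.4)·tan(0.11)·0.1 = -0.9385
v' = 16.6000 + 1.7000·0.1 = 16.7700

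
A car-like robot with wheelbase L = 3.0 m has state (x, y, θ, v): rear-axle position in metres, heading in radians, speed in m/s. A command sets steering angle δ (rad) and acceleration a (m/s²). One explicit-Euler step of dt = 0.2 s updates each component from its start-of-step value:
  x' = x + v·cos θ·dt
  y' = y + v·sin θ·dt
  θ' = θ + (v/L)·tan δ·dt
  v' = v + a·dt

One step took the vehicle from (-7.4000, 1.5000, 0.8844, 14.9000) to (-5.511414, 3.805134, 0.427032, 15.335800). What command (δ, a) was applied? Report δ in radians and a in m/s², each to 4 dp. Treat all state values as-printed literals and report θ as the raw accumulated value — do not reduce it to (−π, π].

a = (v'−v)/dt = (0.435800)/0.2 = 2.1790
Δθ = θ'−θ = -0.457368;  (v·dt/L) = 14.9000·0.2/3.0 = 0.993333
tan δ = Δθ·L/(v·dt) = -0.460438  →  δ = -0.4315

δ = -0.4315, a = 2.1790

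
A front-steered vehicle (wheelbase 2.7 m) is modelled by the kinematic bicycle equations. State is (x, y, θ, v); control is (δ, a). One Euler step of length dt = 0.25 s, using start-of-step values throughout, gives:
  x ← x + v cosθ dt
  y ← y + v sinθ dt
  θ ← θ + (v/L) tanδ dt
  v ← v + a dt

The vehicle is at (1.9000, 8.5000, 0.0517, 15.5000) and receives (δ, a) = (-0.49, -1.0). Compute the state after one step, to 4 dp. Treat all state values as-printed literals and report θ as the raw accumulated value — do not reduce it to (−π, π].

(5.7698, 8.7002, -0.7138, 15.2500)

x' = 1.9000 + 15.5000·cos(0.0517)·0.25 = 5.7698
y' = 8.5000 + 15.5000·sin(0.0517)·0.25 = 8.7002
θ' = 0.0517 + (15.5000/2.7)·tan(-0.49)·0.25 = -0.7138
v' = 15.5000 − 1.0000·0.25 = 15.2500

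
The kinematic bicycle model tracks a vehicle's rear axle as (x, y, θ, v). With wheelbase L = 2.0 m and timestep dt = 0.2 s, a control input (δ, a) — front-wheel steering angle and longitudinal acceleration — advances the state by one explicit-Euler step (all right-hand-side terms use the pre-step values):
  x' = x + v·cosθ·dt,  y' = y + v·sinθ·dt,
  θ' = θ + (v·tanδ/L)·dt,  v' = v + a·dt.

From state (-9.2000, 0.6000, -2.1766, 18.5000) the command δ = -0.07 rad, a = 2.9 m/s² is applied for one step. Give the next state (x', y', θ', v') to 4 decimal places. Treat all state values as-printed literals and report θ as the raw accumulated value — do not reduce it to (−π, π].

(-11.3069, -2.4416, -2.3063, 19.0800)

x' = -9.2000 + 18.5000·cos(-2.1766)·0.2 = -11.3069
y' = 0.6000 + 18.5000·sin(-2.1766)·0.2 = -2.4416
θ' = -2.1766 + (18.5000/2.0)·tan(-0.07)·0.2 = -2.3063
v' = 18.5000 + 2.9000·0.2 = 19.0800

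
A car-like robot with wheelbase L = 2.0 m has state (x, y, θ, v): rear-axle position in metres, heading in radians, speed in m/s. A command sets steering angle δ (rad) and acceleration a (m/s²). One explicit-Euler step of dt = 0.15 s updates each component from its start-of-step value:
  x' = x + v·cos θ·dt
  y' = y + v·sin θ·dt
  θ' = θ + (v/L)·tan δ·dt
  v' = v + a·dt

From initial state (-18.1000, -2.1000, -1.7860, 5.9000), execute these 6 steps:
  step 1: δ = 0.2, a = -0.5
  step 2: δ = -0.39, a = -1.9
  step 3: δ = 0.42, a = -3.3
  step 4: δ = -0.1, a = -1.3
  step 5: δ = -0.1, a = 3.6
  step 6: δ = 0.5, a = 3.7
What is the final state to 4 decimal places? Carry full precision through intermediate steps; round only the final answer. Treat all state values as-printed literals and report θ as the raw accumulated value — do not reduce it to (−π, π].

after step 1 (δ=0.2, a=-0.5): (-18.288989, -2.964586, -1.696301, 5.825000)
after step 2 (δ=-0.39, a=-1.9): (-18.398360, -3.831463, -1.875880, 5.540000)
after step 3 (δ=0.42, a=-3.3): (-18.647971, -4.624089, -1.690330, 5.045000)
after step 4 (δ=-0.1, a=-1.3): (-18.738212, -5.375439, -1.728294, 4.850000)
after step 5 (δ=-0.1, a=3.6): (-18.852318, -6.093935, -1.764790, 5.390000)
after step 6 (δ=0.5, a=3.7): (-19.008181, -6.887269, -1.543948, 5.945000)

(-19.0082, -6.8873, -1.5439, 5.9450)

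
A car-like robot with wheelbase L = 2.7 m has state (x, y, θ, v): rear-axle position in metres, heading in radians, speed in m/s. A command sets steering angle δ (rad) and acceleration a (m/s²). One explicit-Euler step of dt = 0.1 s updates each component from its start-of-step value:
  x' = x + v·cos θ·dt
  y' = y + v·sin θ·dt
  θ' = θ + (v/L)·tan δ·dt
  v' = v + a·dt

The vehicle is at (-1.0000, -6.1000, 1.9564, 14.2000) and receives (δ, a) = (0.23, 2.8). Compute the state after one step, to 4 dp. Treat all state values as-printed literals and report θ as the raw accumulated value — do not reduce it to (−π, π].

(-1.5341, -4.7843, 2.0795, 14.4800)

x' = -1.0000 + 14.2000·cos(1.9564)·0.1 = -1.5341
y' = -6.1000 + 14.2000·sin(1.9564)·0.1 = -4.7843
θ' = 1.9564 + (14.2000/2.7)·tan(0.23)·0.1 = 2.0795
v' = 14.2000 + 2.8000·0.1 = 14.4800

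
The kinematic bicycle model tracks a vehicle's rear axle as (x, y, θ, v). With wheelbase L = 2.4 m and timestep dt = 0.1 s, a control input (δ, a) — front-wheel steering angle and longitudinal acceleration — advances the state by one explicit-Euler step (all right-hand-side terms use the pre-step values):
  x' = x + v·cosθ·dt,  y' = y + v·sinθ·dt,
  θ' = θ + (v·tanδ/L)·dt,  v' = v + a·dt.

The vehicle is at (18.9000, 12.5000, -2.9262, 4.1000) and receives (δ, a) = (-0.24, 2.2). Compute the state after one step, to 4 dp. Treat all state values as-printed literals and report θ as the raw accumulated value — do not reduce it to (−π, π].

x' = 18.9000 + 4.1000·cos(-2.9262)·0.1 = 18.4995
y' = 12.5000 + 4.1000·sin(-2.9262)·0.1 = 12.4124
θ' = -2.9262 + (4.1000/2.4)·tan(-0.24)·0.1 = -2.9680
v' = 4.1000 + 2.2000·0.1 = 4.3200

(18.4995, 12.4124, -2.9680, 4.3200)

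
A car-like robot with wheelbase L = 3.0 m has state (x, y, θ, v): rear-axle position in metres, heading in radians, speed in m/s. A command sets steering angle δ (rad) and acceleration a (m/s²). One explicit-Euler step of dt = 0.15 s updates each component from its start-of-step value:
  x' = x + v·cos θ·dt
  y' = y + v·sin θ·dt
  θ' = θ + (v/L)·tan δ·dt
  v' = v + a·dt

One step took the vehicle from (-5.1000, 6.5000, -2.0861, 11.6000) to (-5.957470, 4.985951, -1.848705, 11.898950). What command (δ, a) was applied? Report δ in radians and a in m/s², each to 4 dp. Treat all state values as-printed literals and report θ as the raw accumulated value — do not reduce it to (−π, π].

a = (v'−v)/dt = (0.298950)/0.15 = 1.9930
Δθ = θ'−θ = 0.237395;  (v·dt/L) = 11.6000·0.15/3.0 = 0.580000
tan δ = Δθ·L/(v·dt) = 0.409302  →  δ = 0.3885

δ = 0.3885, a = 1.9930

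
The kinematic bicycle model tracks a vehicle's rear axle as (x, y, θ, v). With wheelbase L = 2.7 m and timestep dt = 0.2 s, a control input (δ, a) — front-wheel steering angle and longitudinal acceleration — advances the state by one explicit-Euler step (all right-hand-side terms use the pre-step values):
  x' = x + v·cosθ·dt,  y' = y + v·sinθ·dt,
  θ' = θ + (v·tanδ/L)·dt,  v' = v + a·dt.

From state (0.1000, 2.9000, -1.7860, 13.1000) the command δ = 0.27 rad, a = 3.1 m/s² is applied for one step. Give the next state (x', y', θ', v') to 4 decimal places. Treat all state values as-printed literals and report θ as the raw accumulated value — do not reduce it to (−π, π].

(-0.4595, 0.3404, -1.5174, 13.7200)

x' = 0.1000 + 13.1000·cos(-1.7860)·0.2 = -0.4595
y' = 2.9000 + 13.1000·sin(-1.7860)·0.2 = 0.3404
θ' = -1.7860 + (13.1000/2.7)·tan(0.27)·0.2 = -1.5174
v' = 13.1000 + 3.1000·0.2 = 13.7200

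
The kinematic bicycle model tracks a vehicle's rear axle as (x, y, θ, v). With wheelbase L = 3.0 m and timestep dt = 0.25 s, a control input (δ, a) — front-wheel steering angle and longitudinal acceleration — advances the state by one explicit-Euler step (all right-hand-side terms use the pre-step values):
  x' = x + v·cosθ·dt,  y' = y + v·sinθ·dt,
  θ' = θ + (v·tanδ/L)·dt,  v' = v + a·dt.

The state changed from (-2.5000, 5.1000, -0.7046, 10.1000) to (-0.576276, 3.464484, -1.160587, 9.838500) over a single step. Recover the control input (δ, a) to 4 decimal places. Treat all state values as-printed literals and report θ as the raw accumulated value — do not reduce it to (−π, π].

a = (v'−v)/dt = (-0.261500)/0.25 = -1.0460
Δθ = θ'−θ = -0.455987;  (v·dt/L) = 10.1000·0.25/3.0 = 0.841667
tan δ = Δθ·L/(v·dt) = -0.541767  →  δ = -0.4965

δ = -0.4965, a = -1.0460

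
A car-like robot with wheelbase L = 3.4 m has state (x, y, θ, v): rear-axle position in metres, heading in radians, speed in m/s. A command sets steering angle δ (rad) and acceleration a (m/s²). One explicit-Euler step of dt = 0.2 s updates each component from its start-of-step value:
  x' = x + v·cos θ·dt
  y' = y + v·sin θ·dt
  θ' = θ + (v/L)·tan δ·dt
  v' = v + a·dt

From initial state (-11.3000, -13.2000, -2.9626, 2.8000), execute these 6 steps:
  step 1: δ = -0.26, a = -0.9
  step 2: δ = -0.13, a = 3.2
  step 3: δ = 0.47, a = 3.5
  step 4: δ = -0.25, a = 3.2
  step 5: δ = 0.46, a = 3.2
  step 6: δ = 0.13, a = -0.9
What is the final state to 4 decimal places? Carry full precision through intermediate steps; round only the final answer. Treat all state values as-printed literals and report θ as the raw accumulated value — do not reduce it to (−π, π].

(-15.7065, -14.0490, -2.8143, 5.0600)

after step 1 (δ=-0.26, a=-0.9): (-11.851053, -13.299702, -3.006415, 2.620000)
after step 2 (δ=-0.13, a=3.2): (-12.370273, -13.370319, -3.026564, 3.260000)
after step 3 (δ=0.47, a=3.5): (-13.017964, -13.445152, -2.929154, 3.960000)
after step 4 (δ=-0.25, a=3.2): (-13.792160, -13.612141, -2.988634, 4.600000)
after step 5 (δ=0.46, a=3.2): (-14.701418, -13.752315, -2.854571, 5.240000)
after step 6 (δ=0.13, a=-0.9): (-15.706546, -14.049000, -2.814273, 5.060000)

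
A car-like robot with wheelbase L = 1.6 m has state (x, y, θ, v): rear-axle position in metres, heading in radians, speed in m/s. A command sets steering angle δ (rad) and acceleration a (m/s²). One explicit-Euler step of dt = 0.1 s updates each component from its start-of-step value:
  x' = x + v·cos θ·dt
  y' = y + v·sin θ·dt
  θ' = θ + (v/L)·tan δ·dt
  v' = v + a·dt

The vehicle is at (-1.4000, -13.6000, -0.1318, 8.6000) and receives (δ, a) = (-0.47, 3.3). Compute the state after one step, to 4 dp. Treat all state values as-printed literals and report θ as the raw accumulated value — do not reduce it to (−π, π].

(-0.5475, -13.7130, -0.4048, 8.9300)

x' = -1.4000 + 8.6000·cos(-0.1318)·0.1 = -0.5475
y' = -13.6000 + 8.6000·sin(-0.1318)·0.1 = -13.7130
θ' = -0.1318 + (8.6000/1.6)·tan(-0.47)·0.1 = -0.4048
v' = 8.6000 + 3.3000·0.1 = 8.9300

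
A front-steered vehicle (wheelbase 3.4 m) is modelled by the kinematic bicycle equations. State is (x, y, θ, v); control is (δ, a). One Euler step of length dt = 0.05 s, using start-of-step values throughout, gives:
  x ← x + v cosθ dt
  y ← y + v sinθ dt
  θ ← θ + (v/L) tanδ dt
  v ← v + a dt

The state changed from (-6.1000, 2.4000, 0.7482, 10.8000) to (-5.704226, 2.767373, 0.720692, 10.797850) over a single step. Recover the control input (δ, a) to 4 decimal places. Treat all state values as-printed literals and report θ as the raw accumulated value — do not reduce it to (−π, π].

a = (v'−v)/dt = (-0.002150)/0.05 = -0.0430
Δθ = θ'−θ = -0.027508;  (v·dt/L) = 10.8000·0.05/3.4 = 0.158824
tan δ = Δθ·L/(v·dt) = -0.173199  →  δ = -0.1715

δ = -0.1715, a = -0.0430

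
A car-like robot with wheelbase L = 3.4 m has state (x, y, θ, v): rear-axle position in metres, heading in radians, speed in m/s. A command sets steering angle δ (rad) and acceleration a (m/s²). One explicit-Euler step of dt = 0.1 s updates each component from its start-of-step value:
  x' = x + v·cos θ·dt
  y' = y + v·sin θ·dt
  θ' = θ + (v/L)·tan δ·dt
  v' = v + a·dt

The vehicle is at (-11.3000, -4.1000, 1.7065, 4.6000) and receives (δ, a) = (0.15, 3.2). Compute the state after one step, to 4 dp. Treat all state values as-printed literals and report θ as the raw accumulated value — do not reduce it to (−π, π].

(-11.3622, -3.6442, 1.7269, 4.9200)

x' = -11.3000 + 4.6000·cos(1.7065)·0.1 = -11.3622
y' = -4.1000 + 4.6000·sin(1.7065)·0.1 = -3.6442
θ' = 1.7065 + (4.6000/3.4)·tan(0.15)·0.1 = 1.7269
v' = 4.6000 + 3.2000·0.1 = 4.9200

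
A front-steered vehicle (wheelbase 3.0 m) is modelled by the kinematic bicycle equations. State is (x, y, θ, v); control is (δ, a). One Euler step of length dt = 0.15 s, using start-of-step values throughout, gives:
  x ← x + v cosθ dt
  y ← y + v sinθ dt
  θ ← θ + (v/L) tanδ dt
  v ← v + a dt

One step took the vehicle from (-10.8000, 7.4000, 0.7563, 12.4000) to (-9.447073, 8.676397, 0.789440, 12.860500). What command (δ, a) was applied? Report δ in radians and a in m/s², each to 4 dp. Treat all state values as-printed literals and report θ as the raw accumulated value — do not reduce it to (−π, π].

a = (v'−v)/dt = (0.460500)/0.15 = 3.0700
Δθ = θ'−θ = 0.033140;  (v·dt/L) = 12.4000·0.15/3.0 = 0.620000
tan δ = Δθ·L/(v·dt) = 0.053452  →  δ = 0.0534

δ = 0.0534, a = 3.0700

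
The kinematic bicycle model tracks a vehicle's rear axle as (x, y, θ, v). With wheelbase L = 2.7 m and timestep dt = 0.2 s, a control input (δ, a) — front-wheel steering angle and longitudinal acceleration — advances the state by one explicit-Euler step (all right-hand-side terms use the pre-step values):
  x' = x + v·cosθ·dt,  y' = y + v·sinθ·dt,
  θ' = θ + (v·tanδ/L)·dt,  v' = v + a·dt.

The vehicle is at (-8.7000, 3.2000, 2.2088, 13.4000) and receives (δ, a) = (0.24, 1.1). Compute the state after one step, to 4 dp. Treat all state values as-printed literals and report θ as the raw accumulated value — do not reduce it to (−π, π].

x' = -8.7000 + 13.4000·cos(2.2088)·0.2 = -10.2962
y' = 3.2000 + 13.4000·sin(2.2088)·0.2 = 5.3528
θ' = 2.2088 + (13.4000/2.7)·tan(0.24)·0.2 = 2.4517
v' = 13.4000 + 1.1000·0.2 = 13.6200

(-10.2962, 5.3528, 2.4517, 13.6200)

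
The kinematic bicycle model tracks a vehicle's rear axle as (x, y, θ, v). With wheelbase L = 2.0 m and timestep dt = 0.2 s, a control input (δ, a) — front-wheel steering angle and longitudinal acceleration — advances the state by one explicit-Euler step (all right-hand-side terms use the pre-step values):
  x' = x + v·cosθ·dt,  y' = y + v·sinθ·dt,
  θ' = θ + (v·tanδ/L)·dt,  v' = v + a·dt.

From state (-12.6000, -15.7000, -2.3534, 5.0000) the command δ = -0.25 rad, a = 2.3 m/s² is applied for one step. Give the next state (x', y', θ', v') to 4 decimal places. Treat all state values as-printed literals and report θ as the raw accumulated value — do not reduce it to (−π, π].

x' = -12.6000 + 5.0000·cos(-2.3534)·0.2 = -13.3051
y' = -15.7000 + 5.0000·sin(-2.3534)·0.2 = -16.4091
θ' = -2.3534 + (5.0000/2.0)·tan(-0.25)·0.2 = -2.4811
v' = 5.0000 + 2.3000·0.2 = 5.4600

(-13.3051, -16.4091, -2.4811, 5.4600)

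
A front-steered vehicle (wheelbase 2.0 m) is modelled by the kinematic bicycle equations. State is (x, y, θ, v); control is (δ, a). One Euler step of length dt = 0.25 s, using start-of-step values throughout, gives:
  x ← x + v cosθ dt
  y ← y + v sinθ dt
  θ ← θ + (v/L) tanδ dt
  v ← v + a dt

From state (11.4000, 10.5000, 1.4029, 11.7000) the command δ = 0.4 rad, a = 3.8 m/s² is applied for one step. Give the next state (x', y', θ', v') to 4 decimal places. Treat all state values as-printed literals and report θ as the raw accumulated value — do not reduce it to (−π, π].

x' = 11.4000 + 11.7000·cos(1.4029)·0.25 = 11.8888
y' = 10.5000 + 11.7000·sin(1.4029)·0.25 = 13.3839
θ' = 1.4029 + (11.7000/2.0)·tan(0.4)·0.25 = 2.0212
v' = 11.7000 + 3.8000·0.25 = 12.6500

(11.8888, 13.3839, 2.0212, 12.6500)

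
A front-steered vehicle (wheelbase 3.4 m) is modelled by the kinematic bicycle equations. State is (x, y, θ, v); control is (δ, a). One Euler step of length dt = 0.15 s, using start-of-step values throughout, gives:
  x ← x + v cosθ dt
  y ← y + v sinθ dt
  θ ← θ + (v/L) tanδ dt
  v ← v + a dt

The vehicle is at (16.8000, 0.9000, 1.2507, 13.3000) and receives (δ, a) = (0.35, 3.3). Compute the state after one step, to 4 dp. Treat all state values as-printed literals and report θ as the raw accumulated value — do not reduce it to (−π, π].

(17.4277, 2.7937, 1.4649, 13.7950)

x' = 16.8000 + 13.3000·cos(1.2507)·0.15 = 17.4277
y' = 0.9000 + 13.3000·sin(1.2507)·0.15 = 2.7937
θ' = 1.2507 + (13.3000/3.4)·tan(0.35)·0.15 = 1.4649
v' = 13.3000 + 3.3000·0.15 = 13.7950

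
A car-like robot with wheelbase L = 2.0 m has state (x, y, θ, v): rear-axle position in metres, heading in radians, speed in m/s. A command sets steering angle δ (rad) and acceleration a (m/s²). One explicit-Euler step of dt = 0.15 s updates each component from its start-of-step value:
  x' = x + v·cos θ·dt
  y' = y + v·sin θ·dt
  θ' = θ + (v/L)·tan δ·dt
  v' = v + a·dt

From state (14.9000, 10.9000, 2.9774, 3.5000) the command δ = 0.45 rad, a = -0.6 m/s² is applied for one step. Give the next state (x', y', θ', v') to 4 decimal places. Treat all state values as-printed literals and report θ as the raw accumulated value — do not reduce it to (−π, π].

x' = 14.9000 + 3.5000·cos(2.9774)·0.15 = 14.3821
y' = 10.9000 + 3.5000·sin(2.9774)·0.15 = 10.9858
θ' = 2.9774 + (3.5000/2.0)·tan(0.45)·0.15 = 3.1042
v' = 3.5000 − 0.6000·0.15 = 3.4100

(14.3821, 10.9858, 3.1042, 3.4100)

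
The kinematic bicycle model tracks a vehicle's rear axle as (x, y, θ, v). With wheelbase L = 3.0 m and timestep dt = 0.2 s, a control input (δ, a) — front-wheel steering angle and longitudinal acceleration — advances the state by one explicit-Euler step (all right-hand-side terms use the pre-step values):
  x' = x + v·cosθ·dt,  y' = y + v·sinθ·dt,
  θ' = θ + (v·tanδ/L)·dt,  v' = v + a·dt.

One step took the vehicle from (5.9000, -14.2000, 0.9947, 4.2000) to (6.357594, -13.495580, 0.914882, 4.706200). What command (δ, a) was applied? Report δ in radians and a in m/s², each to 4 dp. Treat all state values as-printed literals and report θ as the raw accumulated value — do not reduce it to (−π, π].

a = (v'−v)/dt = (0.506200)/0.2 = 2.5310
Δθ = θ'−θ = -0.079818;  (v·dt/L) = 4.2000·0.2/3.0 = 0.280000
tan δ = Δθ·L/(v·dt) = -0.285064  →  δ = -0.2777

δ = -0.2777, a = 2.5310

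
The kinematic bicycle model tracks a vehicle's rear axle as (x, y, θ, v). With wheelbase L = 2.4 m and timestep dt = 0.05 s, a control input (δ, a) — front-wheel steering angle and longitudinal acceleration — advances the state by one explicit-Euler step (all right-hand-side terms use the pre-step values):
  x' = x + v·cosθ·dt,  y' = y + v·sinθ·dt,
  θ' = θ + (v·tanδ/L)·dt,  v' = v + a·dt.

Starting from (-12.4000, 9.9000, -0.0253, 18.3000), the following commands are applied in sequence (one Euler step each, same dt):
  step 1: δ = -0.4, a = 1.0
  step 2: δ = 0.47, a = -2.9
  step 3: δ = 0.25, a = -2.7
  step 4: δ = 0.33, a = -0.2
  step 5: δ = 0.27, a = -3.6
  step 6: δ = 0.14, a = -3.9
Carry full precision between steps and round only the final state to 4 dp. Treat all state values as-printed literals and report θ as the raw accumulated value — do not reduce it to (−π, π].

after step 1 (δ=-0.4, a=1.0): (-11.485293, 9.876853, -0.186490, 18.350000)
after step 2 (δ=0.47, a=-2.9): (-10.583701, 9.706739, 0.007701, 18.205000)
after step 3 (δ=0.25, a=-2.7): (-9.673478, 9.713749, 0.104545, 18.070000)
after step 4 (δ=0.33, a=-0.2): (-8.774911, 9.808033, 0.233491, 18.060000)
after step 5 (δ=0.27, a=-3.6): (-7.896415, 10.016965, 0.337622, 17.880000)
after step 6 (δ=0.14, a=-3.9): (-7.052885, 10.313097, 0.390115, 17.685000)

(-7.0529, 10.3131, 0.3901, 17.6850)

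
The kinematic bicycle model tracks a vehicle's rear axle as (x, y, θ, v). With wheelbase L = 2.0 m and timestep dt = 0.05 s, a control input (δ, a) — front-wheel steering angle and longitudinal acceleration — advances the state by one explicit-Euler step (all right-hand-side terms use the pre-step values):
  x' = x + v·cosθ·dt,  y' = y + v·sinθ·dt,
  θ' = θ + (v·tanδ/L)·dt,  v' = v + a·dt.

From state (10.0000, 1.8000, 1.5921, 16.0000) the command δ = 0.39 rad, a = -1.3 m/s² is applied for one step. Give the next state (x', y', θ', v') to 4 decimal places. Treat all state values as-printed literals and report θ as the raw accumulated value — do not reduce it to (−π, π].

(9.9830, 2.5998, 1.7565, 15.9350)

x' = 10.0000 + 16.0000·cos(1.5921)·0.05 = 9.9830
y' = 1.8000 + 16.0000·sin(1.5921)·0.05 = 2.5998
θ' = 1.5921 + (16.0000/2.0)·tan(0.39)·0.05 = 1.7565
v' = 16.0000 − 1.3000·0.05 = 15.9350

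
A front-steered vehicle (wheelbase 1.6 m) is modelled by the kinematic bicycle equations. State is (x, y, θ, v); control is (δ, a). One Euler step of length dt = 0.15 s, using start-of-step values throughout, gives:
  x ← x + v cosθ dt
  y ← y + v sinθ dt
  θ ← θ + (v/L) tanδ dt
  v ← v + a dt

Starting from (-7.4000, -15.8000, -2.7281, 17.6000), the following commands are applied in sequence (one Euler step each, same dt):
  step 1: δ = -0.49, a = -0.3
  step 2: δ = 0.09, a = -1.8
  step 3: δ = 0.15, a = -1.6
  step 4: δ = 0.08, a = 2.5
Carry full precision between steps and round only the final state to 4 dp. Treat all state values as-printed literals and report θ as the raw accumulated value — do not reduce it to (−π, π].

after step 1 (δ=-0.49, a=-0.3): (-9.817509, -16.860779, -3.608190, 17.555000)
after step 2 (δ=0.09, a=-1.8): (-12.169275, -15.676210, -3.459669, 17.285000)
after step 3 (δ=0.15, a=-1.6): (-14.631969, -14.865354, -3.214759, 17.045000)
after step 4 (δ=0.08, a=2.5): (-17.181879, -14.678453, -3.086648, 17.420000)

(-17.1819, -14.6785, -3.0866, 17.4200)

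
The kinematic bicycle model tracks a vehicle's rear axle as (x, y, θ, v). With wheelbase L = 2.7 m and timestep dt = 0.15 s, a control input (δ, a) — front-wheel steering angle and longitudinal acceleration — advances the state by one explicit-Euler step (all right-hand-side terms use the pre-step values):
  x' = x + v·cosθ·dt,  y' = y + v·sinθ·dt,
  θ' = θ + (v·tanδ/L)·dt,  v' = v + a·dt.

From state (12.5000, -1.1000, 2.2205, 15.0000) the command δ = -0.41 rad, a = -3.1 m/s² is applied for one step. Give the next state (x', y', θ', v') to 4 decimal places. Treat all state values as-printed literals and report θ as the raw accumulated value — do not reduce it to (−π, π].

x' = 12.5000 + 15.0000·cos(2.2205)·0.15 = 11.1389
y' = -1.1000 + 15.0000·sin(2.2205)·0.15 = 0.6916
θ' = 2.2205 + (15.0000/2.7)·tan(-0.41)·0.15 = 1.8583
v' = 15.0000 − 3.1000·0.15 = 14.5350

(11.1389, 0.6916, 1.8583, 14.5350)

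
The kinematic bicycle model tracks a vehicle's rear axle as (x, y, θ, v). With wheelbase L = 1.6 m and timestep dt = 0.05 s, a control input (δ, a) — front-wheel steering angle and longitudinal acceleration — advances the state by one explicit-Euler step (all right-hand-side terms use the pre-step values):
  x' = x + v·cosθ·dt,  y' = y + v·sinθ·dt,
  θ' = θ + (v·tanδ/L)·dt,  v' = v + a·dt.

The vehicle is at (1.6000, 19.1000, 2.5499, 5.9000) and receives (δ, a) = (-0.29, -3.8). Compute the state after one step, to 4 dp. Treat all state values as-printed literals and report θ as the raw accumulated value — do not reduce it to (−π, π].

(1.3552, 19.2645, 2.4949, 5.7100)

x' = 1.6000 + 5.9000·cos(2.5499)·0.05 = 1.3552
y' = 19.1000 + 5.9000·sin(2.5499)·0.05 = 19.2645
θ' = 2.5499 + (5.9000/1.6)·tan(-0.29)·0.05 = 2.4949
v' = 5.9000 − 3.8000·0.05 = 5.7100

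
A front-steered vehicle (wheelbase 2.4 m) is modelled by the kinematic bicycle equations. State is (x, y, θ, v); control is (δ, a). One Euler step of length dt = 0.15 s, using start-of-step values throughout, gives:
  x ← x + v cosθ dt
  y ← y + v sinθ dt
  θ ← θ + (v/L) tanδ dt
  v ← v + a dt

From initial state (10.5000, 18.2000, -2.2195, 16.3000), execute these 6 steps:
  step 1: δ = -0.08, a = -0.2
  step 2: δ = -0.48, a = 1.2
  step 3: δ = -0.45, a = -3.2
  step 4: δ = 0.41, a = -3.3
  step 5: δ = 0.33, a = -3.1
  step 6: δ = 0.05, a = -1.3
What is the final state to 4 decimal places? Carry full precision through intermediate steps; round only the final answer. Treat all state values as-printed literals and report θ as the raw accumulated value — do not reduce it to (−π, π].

(-1.4429, 12.3175, -2.5152, 14.8150)

after step 1 (δ=-0.08, a=-0.2): (9.022844, 16.251659, -2.301174, 16.270000)
after step 2 (δ=-0.48, a=1.2): (7.394661, 14.433676, -2.830570, 16.450000)
after step 3 (δ=-0.45, a=-3.2): (5.045549, 13.678542, -3.327211, 15.970000)
after step 4 (δ=0.41, a=-3.3): (2.691198, 14.120643, -2.893395, 15.475000)
after step 5 (δ=0.33, a=-3.1): (0.441078, 13.550411, -2.562109, 15.010000)
after step 6 (δ=0.05, a=-1.3): (-1.442855, 12.317509, -2.515164, 14.815000)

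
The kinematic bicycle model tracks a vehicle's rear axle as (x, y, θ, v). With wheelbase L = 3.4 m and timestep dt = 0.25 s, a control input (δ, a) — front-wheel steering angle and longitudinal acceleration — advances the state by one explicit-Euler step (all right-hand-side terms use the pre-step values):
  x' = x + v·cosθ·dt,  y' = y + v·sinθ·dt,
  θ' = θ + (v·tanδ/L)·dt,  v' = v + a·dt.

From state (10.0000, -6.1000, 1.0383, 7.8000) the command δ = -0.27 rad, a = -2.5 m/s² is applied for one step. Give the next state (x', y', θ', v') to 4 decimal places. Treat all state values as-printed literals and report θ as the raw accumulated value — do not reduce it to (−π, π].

(10.9900, -4.4200, 0.8796, 7.1750)

x' = 10.0000 + 7.8000·cos(1.0383)·0.25 = 10.9900
y' = -6.1000 + 7.8000·sin(1.0383)·0.25 = -4.4200
θ' = 1.0383 + (7.8000/3.4)·tan(-0.27)·0.25 = 0.8796
v' = 7.8000 − 2.5000·0.25 = 7.1750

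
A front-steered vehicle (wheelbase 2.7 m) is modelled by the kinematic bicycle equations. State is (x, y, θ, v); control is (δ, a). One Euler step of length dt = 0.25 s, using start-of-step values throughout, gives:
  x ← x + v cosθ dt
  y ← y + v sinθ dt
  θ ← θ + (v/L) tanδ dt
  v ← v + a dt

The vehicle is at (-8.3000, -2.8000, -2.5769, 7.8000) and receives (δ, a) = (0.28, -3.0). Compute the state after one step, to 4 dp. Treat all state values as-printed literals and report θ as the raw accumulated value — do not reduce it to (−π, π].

x' = -8.3000 + 7.8000·cos(-2.5769)·0.25 = -9.9473
y' = -2.8000 + 7.8000·sin(-2.5769)·0.25 = -3.8436
θ' = -2.5769 + (7.8000/2.7)·tan(0.28)·0.25 = -2.3692
v' = 7.8000 − 3.0000·0.25 = 7.0500

(-9.9473, -3.8436, -2.3692, 7.0500)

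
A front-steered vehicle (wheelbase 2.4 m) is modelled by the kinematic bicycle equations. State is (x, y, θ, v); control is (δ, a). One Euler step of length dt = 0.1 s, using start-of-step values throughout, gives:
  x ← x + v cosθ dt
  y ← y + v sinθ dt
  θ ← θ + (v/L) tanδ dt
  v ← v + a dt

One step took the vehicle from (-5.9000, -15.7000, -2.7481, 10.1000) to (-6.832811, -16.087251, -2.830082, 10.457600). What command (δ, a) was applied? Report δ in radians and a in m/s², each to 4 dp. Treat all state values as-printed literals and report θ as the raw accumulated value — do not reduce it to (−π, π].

δ = -0.1924, a = 3.5760

a = (v'−v)/dt = (0.357600)/0.1 = 3.5760
Δθ = θ'−θ = -0.081982;  (v·dt/L) = 10.1000·0.1/2.4 = 0.420833
tan δ = Δθ·L/(v·dt) = -0.194809  →  δ = -0.1924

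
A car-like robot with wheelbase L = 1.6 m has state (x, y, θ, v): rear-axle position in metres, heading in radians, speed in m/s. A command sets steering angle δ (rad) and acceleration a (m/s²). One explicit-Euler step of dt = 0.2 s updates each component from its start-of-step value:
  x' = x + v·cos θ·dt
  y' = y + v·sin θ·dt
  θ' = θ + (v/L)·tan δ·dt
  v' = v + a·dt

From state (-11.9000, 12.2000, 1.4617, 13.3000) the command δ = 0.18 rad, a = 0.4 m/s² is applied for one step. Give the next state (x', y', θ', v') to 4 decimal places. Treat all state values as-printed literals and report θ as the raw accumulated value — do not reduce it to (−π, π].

x' = -11.9000 + 13.3000·cos(1.4617)·0.2 = -11.6104
y' = 12.2000 + 13.3000·sin(1.4617)·0.2 = 14.8442
θ' = 1.4617 + (13.3000/1.6)·tan(0.18)·0.2 = 1.7642
v' = 13.3000 + 0.4000·0.2 = 13.3800

(-11.6104, 14.8442, 1.7642, 13.3800)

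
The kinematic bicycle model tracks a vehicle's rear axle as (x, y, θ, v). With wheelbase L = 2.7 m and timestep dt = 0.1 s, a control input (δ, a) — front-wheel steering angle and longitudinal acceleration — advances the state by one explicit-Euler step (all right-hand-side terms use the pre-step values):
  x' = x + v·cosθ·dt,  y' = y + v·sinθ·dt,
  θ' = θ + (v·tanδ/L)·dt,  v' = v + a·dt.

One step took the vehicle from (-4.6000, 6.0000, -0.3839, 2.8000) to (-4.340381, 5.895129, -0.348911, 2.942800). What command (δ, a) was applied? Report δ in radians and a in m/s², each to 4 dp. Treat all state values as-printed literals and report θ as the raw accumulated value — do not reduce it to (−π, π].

a = (v'−v)/dt = (0.142800)/0.1 = 1.4280
Δθ = θ'−θ = 0.034989;  (v·dt/L) = 2.8000·0.1/2.7 = 0.103704
tan δ = Δθ·L/(v·dt) = 0.337394  →  δ = 0.3254

δ = 0.3254, a = 1.4280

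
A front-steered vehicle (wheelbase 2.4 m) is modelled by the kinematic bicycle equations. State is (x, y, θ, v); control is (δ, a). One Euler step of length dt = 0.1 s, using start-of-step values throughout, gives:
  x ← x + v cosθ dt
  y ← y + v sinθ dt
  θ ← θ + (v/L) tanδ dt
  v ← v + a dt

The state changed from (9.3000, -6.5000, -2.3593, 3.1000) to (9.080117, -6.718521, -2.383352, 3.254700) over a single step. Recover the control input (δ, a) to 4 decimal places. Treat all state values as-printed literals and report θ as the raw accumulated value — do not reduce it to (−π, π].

δ = -0.1841, a = 1.5470

a = (v'−v)/dt = (0.154700)/0.1 = 1.5470
Δθ = θ'−θ = -0.024052;  (v·dt/L) = 3.1000·0.1/2.4 = 0.129167
tan δ = Δθ·L/(v·dt) = -0.186209  →  δ = -0.1841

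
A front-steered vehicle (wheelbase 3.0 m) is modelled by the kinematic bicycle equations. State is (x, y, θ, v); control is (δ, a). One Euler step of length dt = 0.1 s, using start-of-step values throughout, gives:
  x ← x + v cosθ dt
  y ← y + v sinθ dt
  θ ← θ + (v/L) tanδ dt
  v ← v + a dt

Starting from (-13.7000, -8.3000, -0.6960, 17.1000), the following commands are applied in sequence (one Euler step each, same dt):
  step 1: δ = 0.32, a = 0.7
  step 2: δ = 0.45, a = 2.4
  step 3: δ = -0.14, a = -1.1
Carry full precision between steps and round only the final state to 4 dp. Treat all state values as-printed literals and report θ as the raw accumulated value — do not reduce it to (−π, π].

after step 1 (δ=0.32, a=0.7): (-12.387724, -9.396372, -0.507108, 17.170000)
after step 2 (δ=0.45, a=2.4): (-10.886804, -10.230235, -0.230640, 17.410000)
after step 3 (δ=-0.14, a=-1.1): (-9.191905, -10.628228, -0.312421, 17.300000)

(-9.1919, -10.6282, -0.3124, 17.3000)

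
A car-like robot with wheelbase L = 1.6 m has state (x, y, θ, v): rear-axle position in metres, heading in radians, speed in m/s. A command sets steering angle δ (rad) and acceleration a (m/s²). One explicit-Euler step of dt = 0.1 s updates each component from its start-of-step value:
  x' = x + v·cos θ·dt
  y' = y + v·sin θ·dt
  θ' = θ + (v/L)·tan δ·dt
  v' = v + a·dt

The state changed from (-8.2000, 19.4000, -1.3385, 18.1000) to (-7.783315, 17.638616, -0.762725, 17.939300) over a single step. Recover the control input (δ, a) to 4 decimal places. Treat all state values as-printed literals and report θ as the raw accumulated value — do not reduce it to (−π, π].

δ = 0.4708, a = -1.6070

a = (v'−v)/dt = (-0.160700)/0.1 = -1.6070
Δθ = θ'−θ = 0.575775;  (v·dt/L) = 18.1000·0.1/1.6 = 1.131250
tan δ = Δθ·L/(v·dt) = 0.508972  →  δ = 0.4708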